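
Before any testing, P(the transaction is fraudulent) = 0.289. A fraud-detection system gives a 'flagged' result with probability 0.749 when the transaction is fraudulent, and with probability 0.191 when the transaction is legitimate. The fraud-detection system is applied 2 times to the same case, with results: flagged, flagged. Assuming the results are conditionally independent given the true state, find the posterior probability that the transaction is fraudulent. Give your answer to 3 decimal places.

Posterior P(H) ≈ 0.862

Let H be the event that the transaction is fraudulent; start with P(H) = 0.289. P('flagged'|H) = 0.749, P('flagged'|¬H) = 0.191.
Update on result 1 ('flagged'): P(H) ← 0.749·0.2890 / (0.749·0.2890 + 0.191·0.7110) = 0.21646/0.35226 = 0.6145.
Update on result 2 ('flagged'): P(H) ← 0.749·0.6145 / (0.749·0.6145 + 0.191·0.3855) = 0.46025/0.53388 = 0.8621.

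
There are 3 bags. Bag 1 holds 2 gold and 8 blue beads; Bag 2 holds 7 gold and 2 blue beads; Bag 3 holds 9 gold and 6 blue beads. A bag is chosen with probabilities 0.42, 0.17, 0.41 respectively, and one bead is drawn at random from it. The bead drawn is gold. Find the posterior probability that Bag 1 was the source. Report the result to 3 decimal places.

P(gold|Bag 1) = 0.2; P(gold|Bag 2) = 0.7778; P(gold|Bag 3) = 0.6.
Prior × likelihood for each source: 0.42·0.2=0.08400, 0.17·0.7778=0.1322, 0.41·0.6=0.2460. Summing gives P(gold) = 0.46222.
P(Bag 1 | gold) = 0.08400 / 0.46222 = 0.182.

Posterior probability ≈ 0.182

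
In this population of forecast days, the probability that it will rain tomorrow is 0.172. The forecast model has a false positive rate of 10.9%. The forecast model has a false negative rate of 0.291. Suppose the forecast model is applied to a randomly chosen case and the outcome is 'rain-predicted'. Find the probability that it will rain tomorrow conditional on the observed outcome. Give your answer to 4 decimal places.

P(H | E) ≈ 0.5747

Let H be the event that it will rain tomorrow. P(H) = 0.172, so P(¬H) = 0.828. With E the 'rain-predicted' result, P(E|H) = 0.709 and P(E|¬H) = 0.109.
P(E) = 0.709·0.172 + 0.109·0.828 = 0.12195 + 0.090252 = 0.21220.
By Bayes' theorem, P(H|E) = 0.12195 / 0.21220 = 0.5747.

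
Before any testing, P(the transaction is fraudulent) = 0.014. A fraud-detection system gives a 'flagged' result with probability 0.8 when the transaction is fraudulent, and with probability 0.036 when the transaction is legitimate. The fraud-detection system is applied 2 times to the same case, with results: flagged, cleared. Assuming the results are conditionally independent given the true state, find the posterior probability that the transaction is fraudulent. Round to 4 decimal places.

Let H be the event that the transaction is fraudulent; start with P(H) = 0.014. P('flagged'|H) = 0.8, P('flagged'|¬H) = 0.036.
Update on result 1 ('flagged'): P(H) ← 0.8·0.0140 / (0.8·0.0140 + 0.036·0.9860) = 0.011200/0.046696 = 0.2398.
Update on result 2 ('cleared'): P(H) ← 0.2·0.2398 / (0.2·0.2398 + 0.964·0.7602) = 0.047970/0.78076 = 0.0614.

Posterior P(H) ≈ 0.0614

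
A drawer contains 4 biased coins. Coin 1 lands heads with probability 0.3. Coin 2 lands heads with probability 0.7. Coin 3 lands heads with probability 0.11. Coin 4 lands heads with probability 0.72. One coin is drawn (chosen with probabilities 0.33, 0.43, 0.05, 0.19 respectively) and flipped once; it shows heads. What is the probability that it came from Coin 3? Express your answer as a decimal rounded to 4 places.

P(heads|C1) = 0.3; P(heads|C2) = 0.7; P(heads|C3) = 0.11; P(heads|C4) = 0.72.
Prior × likelihood for each source: 0.33·0.3=0.09900, 0.43·0.7=0.3010, 0.05·0.11=0.005500, 0.19·0.72=0.1368. Summing gives P(heads) = 0.54230.
P(Coin 3 | heads) = 0.005500 / 0.54230 = 0.0101.

Posterior probability ≈ 0.0101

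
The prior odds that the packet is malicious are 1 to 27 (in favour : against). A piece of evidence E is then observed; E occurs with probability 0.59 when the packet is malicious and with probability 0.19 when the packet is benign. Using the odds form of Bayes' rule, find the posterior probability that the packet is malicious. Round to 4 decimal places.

Prior odds = 1/27 = 0.037037.
Likelihood ratio for E = 0.59/0.19 = 3.1053.
Posterior odds = prior odds × LR = 0.11501.
Posterior probability = odds/(1+odds) = 0.11501/1.1150 = 0.1031.

Posterior probability ≈ 0.1031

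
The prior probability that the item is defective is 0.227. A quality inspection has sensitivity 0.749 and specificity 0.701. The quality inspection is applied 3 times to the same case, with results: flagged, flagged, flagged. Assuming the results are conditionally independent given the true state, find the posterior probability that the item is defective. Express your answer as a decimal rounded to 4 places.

With H the event that the item is defective, the joint likelihood of the observed sequence is P(data|H) = 0.749·0.749·0.749 = 0.42019 and P(data|¬H) = 0.299·0.299·0.299 = 0.026731.
Bayes: P(H|data) = 0.227·0.42019 / (0.227·0.42019 + 0.773·0.026731) = 0.095383/0.11605 = 0.8219.

Posterior P(H) ≈ 0.8219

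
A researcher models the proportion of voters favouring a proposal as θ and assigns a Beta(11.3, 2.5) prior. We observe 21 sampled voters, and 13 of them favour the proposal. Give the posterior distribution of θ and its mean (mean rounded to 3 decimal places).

The binomial likelihood is conjugate to the Beta prior: with 13 successes and 8 failures, the posterior is Beta(11.3+13, 2.5+8) = Beta(24.3, 10.5).
Posterior mean = α/(α+β) = 24.3/34.8 = 0.698.

Posterior: Beta(24.3, 10.5); mean ≈ 0.698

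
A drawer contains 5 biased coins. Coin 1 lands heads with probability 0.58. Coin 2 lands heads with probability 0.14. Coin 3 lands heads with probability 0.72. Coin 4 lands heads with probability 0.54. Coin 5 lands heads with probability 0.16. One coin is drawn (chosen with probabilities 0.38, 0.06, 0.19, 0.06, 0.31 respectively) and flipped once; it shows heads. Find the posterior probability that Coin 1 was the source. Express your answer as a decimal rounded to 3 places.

Posterior probability ≈ 0.492

Tabulate prior·likelihood by source: [1] prior 0.38, lik 0.58, product 0.2204; [2] prior 0.06, lik 0.14, product 0.008400; [3] prior 0.19, lik 0.72, product 0.1368; [4] prior 0.06, lik 0.54, product 0.03240; [5] prior 0.31, lik 0.16, product 0.04960.
Normalizing constant = 0.44760; the posterior for Coin 1 is its product over the sum, 0.2204/0.44760 = 0.492.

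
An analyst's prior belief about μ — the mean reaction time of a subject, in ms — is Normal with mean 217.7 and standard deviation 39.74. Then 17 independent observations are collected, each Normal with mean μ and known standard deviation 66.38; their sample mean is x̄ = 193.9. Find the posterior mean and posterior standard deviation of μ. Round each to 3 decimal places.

Posterior mean ≈ 197.255; posterior SD ≈ 14.922

With known σ, the Normal prior is conjugate. Weight on the data is w = (n/σ²)/(n/σ² + 1/τ₀²) = 0.00385811/(0.00385811+0.00063320) = 0.85902.
Posterior mean = w·x̄ + (1−w)·μ₀ = 0.85902·193.9 + 0.14098·217.7 = 197.255. Posterior variance = 1/(0.00385811+0.00063320) = 222.652, so SD = 14.922.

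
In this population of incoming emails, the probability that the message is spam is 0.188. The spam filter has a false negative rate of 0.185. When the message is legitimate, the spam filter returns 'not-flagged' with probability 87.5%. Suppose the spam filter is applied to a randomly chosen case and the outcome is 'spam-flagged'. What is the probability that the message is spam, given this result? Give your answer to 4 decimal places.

P(H | E) ≈ 0.6015

Let H be the event that the message is spam. P(H) = 0.188, so P(¬H) = 0.812. With E the 'spam-flagged' result, P(E|H) = 0.815 and P(E|¬H) = 0.125.
P(E) = 0.815·0.188 + 0.125·0.812 = 0.15322 + 0.10150 = 0.25472.
By Bayes' theorem, P(H|E) = 0.15322 / 0.25472 = 0.6015.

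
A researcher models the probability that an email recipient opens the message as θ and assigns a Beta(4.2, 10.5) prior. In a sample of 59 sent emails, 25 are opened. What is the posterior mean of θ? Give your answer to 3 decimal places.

Posterior mean ≈ 0.396

The binomial likelihood is conjugate to the Beta prior: with 25 successes and 34 failures, the posterior is Beta(4.2+25, 10.5+34) = Beta(29.2, 44.5).
E[θ | data] = 29.2/(29.2+44.5) = 0.396.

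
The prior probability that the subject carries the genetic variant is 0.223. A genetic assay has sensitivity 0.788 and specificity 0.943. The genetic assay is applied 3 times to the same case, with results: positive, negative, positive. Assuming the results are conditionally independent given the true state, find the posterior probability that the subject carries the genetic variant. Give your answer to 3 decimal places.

Posterior P(H) ≈ 0.925

With H the event that the subject carries the genetic variant, the joint likelihood of the observed sequence is P(data|H) = 0.788·0.212·0.788 = 0.13164 and P(data|¬H) = 0.057·0.943·0.057 = 0.0030638.
Bayes: P(H|data) = 0.223·0.13164 / (0.223·0.13164 + 0.777·0.0030638) = 0.029356/0.031736 = 0.9250.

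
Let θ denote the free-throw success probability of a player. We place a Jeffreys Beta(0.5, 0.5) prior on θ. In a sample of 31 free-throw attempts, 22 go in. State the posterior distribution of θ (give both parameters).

Observing 22 successes and 9 failures updates Beta(0.5, 0.5) by adding the success and failure counts to the two shape parameters: α = 0.5+22 = 22.5, β = 0.5+9 = 9.5.

Posterior: Beta(22.5, 9.5)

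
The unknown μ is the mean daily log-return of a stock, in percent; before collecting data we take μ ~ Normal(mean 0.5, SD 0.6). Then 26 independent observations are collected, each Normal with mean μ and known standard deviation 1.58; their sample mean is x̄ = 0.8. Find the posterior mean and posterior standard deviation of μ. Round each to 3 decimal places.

With known σ, the Normal prior is conjugate. Weight on the data is w = (n/σ²)/(n/σ² + 1/τ₀²) = 10.4150/(10.4150+2.77778) = 0.78945.
Posterior mean = w·x̄ + (1−w)·μ₀ = 0.78945·0.8 + 0.21055·0.5 = 0.737. Posterior variance = 1/(10.4150+2.77778) = 0.0757991, so SD = 0.275.

Posterior mean ≈ 0.737; posterior SD ≈ 0.275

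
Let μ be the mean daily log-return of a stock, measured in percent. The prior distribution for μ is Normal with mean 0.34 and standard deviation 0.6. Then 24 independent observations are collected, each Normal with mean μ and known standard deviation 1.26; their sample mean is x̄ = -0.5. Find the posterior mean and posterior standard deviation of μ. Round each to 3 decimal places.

Posterior mean ≈ -0.370; posterior SD ≈ 0.236

With known σ, the Normal prior is conjugate. Weight on the data is w = (n/σ²)/(n/σ² + 1/τ₀²) = 15.1172/(15.1172+2.77778) = 0.84477.
Posterior mean = w·x̄ + (1−w)·μ₀ = 0.84477·-0.5 + 0.15523·0.34 = -0.370. Posterior variance = 1/(15.1172+2.77778) = 0.0558817, so SD = 0.236.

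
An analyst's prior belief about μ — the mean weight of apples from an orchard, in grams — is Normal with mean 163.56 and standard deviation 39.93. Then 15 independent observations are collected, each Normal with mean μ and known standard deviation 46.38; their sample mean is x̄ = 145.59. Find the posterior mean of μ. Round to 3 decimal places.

Posterior mean ≈ 147.073

Prior precision 1/τ₀² = 1/39.93² = 0.00062719; data precision n/σ² = 15/46.38² = 0.00697316.
Posterior precision = 0.00062719 + 0.00697316 = 0.00760036.
Posterior mean = (0.00062719·163.56 + 0.00697316·145.59) / 0.00760036 = 147.073.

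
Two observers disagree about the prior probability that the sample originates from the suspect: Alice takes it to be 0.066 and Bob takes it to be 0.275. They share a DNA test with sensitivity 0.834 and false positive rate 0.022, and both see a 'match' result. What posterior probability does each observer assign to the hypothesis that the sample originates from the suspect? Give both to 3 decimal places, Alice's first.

Alice: 0.728; Bob: 0.935

P('+'|H) = 0.834, P('+'|¬H) = 0.022.
Alice: numerator 0.834·0.066 = 0.055044; evidence = 0.055044+0.022·0.934 = 0.075592; posterior = 0.728.
Bob: numerator 0.834·0.275 = 0.22935; evidence = 0.22935+0.022·0.725 = 0.24530; posterior = 0.935.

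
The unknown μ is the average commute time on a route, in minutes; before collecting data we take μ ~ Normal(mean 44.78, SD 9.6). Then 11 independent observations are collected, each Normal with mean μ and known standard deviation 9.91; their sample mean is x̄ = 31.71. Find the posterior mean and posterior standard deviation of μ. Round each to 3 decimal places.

Posterior mean ≈ 32.864; posterior SD ≈ 2.853

With known σ, the Normal prior is conjugate. Weight on the data is w = (n/σ²)/(n/σ² + 1/τ₀²) = 0.112007/(0.112007+0.0108507) = 0.91168.
Posterior mean = w·x̄ + (1−w)·μ₀ = 0.91168·31.71 + 0.088319·44.78 = 32.864. Posterior variance = 1/(0.112007+0.0108507) = 8.13949, so SD = 2.853.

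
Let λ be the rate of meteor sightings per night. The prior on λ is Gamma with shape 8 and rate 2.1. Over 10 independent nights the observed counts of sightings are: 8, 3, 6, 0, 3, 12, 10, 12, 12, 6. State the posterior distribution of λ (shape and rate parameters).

Posterior: Gamma(shape=80, rate=12.1)

The Poisson likelihood adds the total count to the shape and the number of exposure periods to the rate. Here ∑xᵢ = 72 and n = 10, so shape 8→80 and rate 2.1→12.1.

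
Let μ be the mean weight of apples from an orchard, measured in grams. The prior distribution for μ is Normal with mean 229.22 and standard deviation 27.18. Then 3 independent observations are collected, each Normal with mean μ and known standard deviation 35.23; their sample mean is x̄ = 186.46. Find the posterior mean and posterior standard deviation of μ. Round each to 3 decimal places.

Prior precision 1/τ₀² = 1/27.18² = 0.00135363; data precision n/σ² = 3/35.23² = 0.00241711.
Posterior precision = 0.00135363 + 0.00241711 = 0.00377074, giving posterior SD = 1/√0.00377074 = 16.285.
Posterior mean = (0.00135363·229.22 + 0.00241711·186.46) / 0.00377074 = 201.810.

Posterior mean ≈ 201.810; posterior SD ≈ 16.285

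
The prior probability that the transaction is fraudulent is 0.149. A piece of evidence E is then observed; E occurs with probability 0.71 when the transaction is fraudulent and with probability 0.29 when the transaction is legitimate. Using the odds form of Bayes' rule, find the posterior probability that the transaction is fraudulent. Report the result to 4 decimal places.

Posterior probability ≈ 0.3000

Prior odds = 0.149/(1−0.149) = 0.17509. In log-odds, ln(0.17509) = -1.7425.
Add log likelihood ratio: ln(2.4483) = 0.89538.
Posterior log-odds = -0.84708, so posterior odds = exp(-0.84708) = 0.42866. Converting, P(H|E) = 0.42866/1.4287 = 0.3000.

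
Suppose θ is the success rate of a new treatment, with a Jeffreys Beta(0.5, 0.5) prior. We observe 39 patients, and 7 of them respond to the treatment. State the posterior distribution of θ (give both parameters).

Observing 7 successes and 32 failures updates Beta(0.5, 0.5) by adding the success and failure counts to the two shape parameters: α = 0.5+7 = 7.5, β = 0.5+32 = 32.5.

Posterior: Beta(7.5, 32.5)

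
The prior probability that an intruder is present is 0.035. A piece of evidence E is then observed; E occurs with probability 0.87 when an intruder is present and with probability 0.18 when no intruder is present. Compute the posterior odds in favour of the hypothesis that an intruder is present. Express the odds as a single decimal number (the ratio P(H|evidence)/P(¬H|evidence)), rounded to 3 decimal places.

Prior odds = 0.035/(1−0.035) = 0.036269.
Likelihood ratio for E = 0.87/0.18 = 4.8333.
Posterior odds = prior odds × LR = 0.17530.

Posterior odds ≈ 0.175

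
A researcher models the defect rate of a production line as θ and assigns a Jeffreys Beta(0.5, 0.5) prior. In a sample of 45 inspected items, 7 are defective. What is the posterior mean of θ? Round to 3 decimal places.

Observing 7 successes and 38 failures updates Beta(0.5, 0.5) by adding the success and failure counts to the two shape parameters: α = 0.5+7 = 7.5, β = 0.5+38 = 38.5.
E[θ | data] = 7.5/(7.5+38.5) = 0.163.

Posterior mean ≈ 0.163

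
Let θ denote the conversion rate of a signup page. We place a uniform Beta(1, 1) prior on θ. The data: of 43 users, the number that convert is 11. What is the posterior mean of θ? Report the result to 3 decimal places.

Observing 11 successes and 32 failures updates Beta(1, 1) by adding the success and failure counts to the two shape parameters: α = 1+11 = 12, β = 1+32 = 33.
Posterior mean = α/(α+β) = 12/45 = 0.267.

Posterior mean ≈ 0.267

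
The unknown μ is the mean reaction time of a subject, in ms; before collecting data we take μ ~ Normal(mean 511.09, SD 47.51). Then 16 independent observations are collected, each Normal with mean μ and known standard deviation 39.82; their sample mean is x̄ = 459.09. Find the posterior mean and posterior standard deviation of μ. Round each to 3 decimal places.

Prior precision 1/τ₀² = 1/47.51² = 0.00044303; data precision n/σ² = 16/39.82² = 0.0100906.
Posterior precision = 0.00044303 + 0.0100906 = 0.0105336, giving posterior SD = 1/√0.0105336 = 9.743.
Posterior mean = (0.00044303·511.09 + 0.0100906·459.09) / 0.0105336 = 461.277.

Posterior mean ≈ 461.277; posterior SD ≈ 9.743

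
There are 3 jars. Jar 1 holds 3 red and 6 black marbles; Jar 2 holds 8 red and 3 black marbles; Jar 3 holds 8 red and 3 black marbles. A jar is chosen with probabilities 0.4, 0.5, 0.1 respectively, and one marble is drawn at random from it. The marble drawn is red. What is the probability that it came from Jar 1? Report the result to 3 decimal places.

P(red|Jar 1) = 0.3333; P(red|Jar 2) = 0.7273; P(red|Jar 3) = 0.7273.
Prior × likelihood for each source: 0.4·0.3333=0.1333, 0.5·0.7273=0.3636, 0.1·0.7273=0.07273. Summing gives P(red) = 0.56970.
P(Jar 1 | red) = 0.1333 / 0.56970 = 0.234.

Posterior probability ≈ 0.234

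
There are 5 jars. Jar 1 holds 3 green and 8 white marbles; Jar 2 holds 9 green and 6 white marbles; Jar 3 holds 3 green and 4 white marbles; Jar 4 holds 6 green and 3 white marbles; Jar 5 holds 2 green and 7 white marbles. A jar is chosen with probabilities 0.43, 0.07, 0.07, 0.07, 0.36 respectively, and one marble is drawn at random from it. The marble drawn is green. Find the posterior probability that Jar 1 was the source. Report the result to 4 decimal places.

P(green|Jar 1) = 0.2727; P(green|Jar 2) = 0.6; P(green|Jar 3) = 0.4286; P(green|Jar 4) = 0.6667; P(green|Jar 5) = 0.2222.
Prior × likelihood for each source: 0.43·0.2727=0.1173, 0.07·0.6=0.04200, 0.07·0.4286=0.03000, 0.07·0.6667=0.04667, 0.36·0.2222=0.08000. Summing gives P(green) = 0.31594.
P(Jar 1 | green) = 0.1173 / 0.31594 = 0.3712.

Posterior probability ≈ 0.3712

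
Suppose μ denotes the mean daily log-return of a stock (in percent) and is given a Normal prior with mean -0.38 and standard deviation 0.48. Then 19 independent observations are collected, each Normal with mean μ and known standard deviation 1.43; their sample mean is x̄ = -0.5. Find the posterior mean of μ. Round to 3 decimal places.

Prior precision 1/τ₀² = 1/0.48² = 4.34028; data precision n/σ² = 19/1.43² = 9.29141.
Posterior precision = 4.34028 + 9.29141 = 13.6317.
Posterior mean = (4.34028·-0.38 + 9.29141·-0.5) / 13.6317 = -0.462.

Posterior mean ≈ -0.462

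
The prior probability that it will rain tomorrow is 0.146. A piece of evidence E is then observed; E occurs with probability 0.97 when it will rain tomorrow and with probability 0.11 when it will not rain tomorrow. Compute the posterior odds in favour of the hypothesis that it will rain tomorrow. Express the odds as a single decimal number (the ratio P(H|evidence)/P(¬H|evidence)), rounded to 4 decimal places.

Posterior odds ≈ 1.5076

Prior odds = 0.146/(1−0.146) = 0.17096. In log-odds, ln(0.17096) = -1.7663.
Add log likelihood ratio: ln(8.8182) = 2.1768.
Posterior log-odds = 0.41049, so posterior odds = exp(0.41049) = 1.5076.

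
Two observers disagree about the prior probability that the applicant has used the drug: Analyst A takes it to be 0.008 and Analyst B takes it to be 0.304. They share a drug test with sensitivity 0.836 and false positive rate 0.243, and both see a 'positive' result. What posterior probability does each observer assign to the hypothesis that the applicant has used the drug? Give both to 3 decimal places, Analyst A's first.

The likelihood ratio for a 'positive' result is 0.836/0.243 = 3.4403.
Analyst A: prior odds 0.008/0.992 = 0.0080645; posterior odds 0.027745; posterior probability 0.027.
Analyst B: prior odds 0.304/0.696 = 0.43678; posterior odds 1.5027; posterior probability 0.600.

Analyst A: 0.027; Analyst B: 0.600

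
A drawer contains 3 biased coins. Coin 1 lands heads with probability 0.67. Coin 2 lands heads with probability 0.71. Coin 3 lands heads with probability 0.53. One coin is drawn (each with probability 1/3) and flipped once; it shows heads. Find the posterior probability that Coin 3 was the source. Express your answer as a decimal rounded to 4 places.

Posterior probability ≈ 0.2775

Tabulate prior·likelihood by source: [1] prior 0.333333, lik 0.67, product 0.2233; [2] prior 0.333333, lik 0.71, product 0.2367; [3] prior 0.333333, lik 0.53, product 0.1767.
Normalizing constant = 0.63667; the posterior for Coin 3 is its product over the sum, 0.1767/0.63667 = 0.2775.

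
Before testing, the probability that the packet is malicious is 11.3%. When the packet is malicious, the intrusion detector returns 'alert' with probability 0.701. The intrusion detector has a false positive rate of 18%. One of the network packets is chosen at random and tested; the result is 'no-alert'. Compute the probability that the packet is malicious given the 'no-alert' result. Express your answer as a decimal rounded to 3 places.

P(H | E) ≈ 0.044

Write H for 'the packet is malicious'. Prior odds H:¬H = 0.113/0.887 = 0.12740. For the 'no-alert' outcome, the likelihood ratio is 0.299/0.82 = 0.36463.
Posterior odds = 0.12740 × 0.36463 = 0.046453, so P(H|E) = 0.046453/(1+0.046453) = 0.044.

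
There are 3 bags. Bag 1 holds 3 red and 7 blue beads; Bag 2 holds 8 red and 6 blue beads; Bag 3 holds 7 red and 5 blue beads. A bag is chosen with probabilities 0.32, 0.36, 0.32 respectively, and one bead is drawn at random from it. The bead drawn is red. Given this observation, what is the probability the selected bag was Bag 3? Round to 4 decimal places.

Tabulate prior·likelihood by source: [1] prior 0.32, lik 0.3, product 0.09600; [2] prior 0.36, lik 0.5714, product 0.2057; [3] prior 0.32, lik 0.5833, product 0.1867.
Normalizing constant = 0.48838; the posterior for Bag 3 is its product over the sum, 0.1867/0.48838 = 0.3822.

Posterior probability ≈ 0.3822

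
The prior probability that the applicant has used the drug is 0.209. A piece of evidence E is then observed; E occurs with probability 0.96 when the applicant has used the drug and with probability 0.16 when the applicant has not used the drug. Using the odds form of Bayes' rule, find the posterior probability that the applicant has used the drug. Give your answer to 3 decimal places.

Posterior probability ≈ 0.613

Prior odds = 0.209/(1−0.209) = 0.26422.
Likelihood ratio for E = 0.96/0.16 = 6.0000.
Posterior odds = prior odds × LR = 1.5853.
Posterior probability = odds/(1+odds) = 1.5853/2.5853 = 0.613.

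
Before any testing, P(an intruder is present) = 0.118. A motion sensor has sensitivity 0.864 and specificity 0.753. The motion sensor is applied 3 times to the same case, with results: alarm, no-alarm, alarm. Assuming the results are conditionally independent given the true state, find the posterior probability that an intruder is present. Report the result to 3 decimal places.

Posterior P(H) ≈ 0.228

Let H be the event that an intruder is present; start with P(H) = 0.118. P('alarm'|H) = 0.864, P('alarm'|¬H) = 0.247.
Update on result 1 ('alarm'): P(H) ← 0.864·0.1180 / (0.864·0.1180 + 0.247·0.8820) = 0.10195/0.31981 = 0.3188.
Update on result 2 ('no-alarm'): P(H) ← 0.136·0.3188 / (0.136·0.3188 + 0.753·0.6812) = 0.043356/0.55630 = 0.0779.
Update on result 3 ('alarm'): P(H) ← 0.864·0.0779 / (0.864·0.0779 + 0.247·0.9221) = 0.067336/0.29509 = 0.2282.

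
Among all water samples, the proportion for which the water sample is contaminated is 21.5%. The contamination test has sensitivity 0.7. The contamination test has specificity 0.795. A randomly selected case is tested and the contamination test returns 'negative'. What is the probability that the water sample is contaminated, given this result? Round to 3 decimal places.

Let H be the event that the water sample is contaminated. P(H) = 0.215, so P(¬H) = 0.785. With E the 'negative' result, P(E|H) = 0.3 and P(E|¬H) = 0.795.
P(E) = 0.3·0.215 + 0.795·0.785 = 0.064500 + 0.62408 = 0.68858.
By Bayes' theorem, P(H|E) = 0.064500 / 0.68858 = 0.094.

P(H | E) ≈ 0.094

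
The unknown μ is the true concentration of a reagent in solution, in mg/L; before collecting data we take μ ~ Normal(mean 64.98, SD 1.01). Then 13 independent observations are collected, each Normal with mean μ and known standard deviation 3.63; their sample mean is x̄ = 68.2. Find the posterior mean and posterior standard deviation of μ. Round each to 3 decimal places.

Posterior mean ≈ 66.595; posterior SD ≈ 0.713

Prior precision 1/τ₀² = 1/1.01² = 0.980296; data precision n/σ² = 13/3.63² = 0.986575.
Posterior precision = 0.980296 + 0.986575 = 1.96687, giving posterior SD = 1/√1.96687 = 0.713.
Posterior mean = (0.980296·64.98 + 0.986575·68.2) / 1.96687 = 66.595.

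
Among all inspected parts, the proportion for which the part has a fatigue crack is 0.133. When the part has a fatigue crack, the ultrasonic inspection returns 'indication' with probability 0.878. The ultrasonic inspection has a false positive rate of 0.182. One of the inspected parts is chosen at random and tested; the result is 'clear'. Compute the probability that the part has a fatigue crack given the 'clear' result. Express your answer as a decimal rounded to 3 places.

Let H be the event that the part has a fatigue crack. P(H) = 0.133, so P(¬H) = 0.867. With E the 'clear' result, P(E|H) = 0.122 and P(E|¬H) = 0.818.
P(E) = 0.122·0.133 + 0.818·0.867 = 0.016226 + 0.70921 = 0.72543.
By Bayes' theorem, P(H|E) = 0.016226 / 0.72543 = 0.022.

P(H | E) ≈ 0.022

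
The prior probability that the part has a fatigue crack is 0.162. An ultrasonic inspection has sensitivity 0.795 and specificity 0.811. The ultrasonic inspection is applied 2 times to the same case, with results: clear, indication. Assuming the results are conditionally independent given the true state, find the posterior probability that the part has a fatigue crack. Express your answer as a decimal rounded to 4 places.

Posterior P(H) ≈ 0.1705

With H the event that the part has a fatigue crack, the joint likelihood of the observed sequence is P(data|H) = 0.205·0.795 = 0.16298 and P(data|¬H) = 0.811·0.189 = 0.15328.
Bayes: P(H|data) = 0.162·0.16298 / (0.162·0.16298 + 0.838·0.15328) = 0.026402/0.15485 = 0.1705.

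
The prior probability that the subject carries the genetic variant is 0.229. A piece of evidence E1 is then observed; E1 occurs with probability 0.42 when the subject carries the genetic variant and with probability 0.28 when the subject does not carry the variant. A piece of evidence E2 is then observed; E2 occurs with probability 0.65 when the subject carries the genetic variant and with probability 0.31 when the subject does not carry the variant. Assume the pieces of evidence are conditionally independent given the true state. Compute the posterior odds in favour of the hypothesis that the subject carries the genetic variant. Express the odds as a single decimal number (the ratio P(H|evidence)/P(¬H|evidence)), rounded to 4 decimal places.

Prior odds = 0.229/(1−0.229) = 0.29702. In log-odds, ln(0.29702) = -1.2140.
Add log likelihood ratios: ln(1.5000) + ln(2.0968) = 1.1459.
Posterior log-odds = -0.068101, so posterior odds = exp(-0.068101) = 0.93417.

Posterior odds ≈ 0.9342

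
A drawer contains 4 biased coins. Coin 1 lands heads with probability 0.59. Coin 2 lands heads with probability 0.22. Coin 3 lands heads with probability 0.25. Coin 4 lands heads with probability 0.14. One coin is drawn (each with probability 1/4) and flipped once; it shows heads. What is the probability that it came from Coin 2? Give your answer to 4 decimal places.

Tabulate prior·likelihood by source: [1] prior 0.25, lik 0.59, product 0.1475; [2] prior 0.25, lik 0.22, product 0.05500; [3] prior 0.25, lik 0.25, product 0.06250; [4] prior 0.25, lik 0.14, product 0.03500.
Normalizing constant = 0.30000; the posterior for Coin 2 is its product over the sum, 0.05500/0.30000 = 0.1833.

Posterior probability ≈ 0.1833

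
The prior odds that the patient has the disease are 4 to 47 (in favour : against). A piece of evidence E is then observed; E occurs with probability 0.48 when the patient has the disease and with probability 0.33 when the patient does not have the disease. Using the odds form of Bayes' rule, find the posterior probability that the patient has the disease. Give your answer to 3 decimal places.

Prior odds = 4/47 = 0.085106. In log-odds, ln(0.085106) = -2.4639.
Add log likelihood ratio: ln(1.4545) = 0.37469.
Posterior log-odds = -2.0892, so posterior odds = exp(-2.0892) = 0.12379. Converting, P(H|E) = 0.12379/1.1238 = 0.110.

Posterior probability ≈ 0.110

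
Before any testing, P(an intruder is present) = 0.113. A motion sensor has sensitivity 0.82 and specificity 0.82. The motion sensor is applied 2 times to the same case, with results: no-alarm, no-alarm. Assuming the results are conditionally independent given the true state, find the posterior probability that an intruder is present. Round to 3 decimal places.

Posterior P(H) ≈ 0.006

Let H be the event that an intruder is present; start with P(H) = 0.113. P('alarm'|H) = 0.82, P('alarm'|¬H) = 0.18.
Update on result 1 ('no-alarm'): P(H) ← 0.18·0.1130 / (0.18·0.1130 + 0.82·0.8870) = 0.020340/0.74768 = 0.0272.
Update on result 2 ('no-alarm'): P(H) ← 0.18·0.0272 / (0.18·0.0272 + 0.82·0.9728) = 0.0048967/0.80259 = 0.0061.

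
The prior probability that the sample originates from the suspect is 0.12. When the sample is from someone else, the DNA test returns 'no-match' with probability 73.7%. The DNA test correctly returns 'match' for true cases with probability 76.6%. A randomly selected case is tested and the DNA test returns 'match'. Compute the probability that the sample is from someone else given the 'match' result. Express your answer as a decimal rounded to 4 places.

Write H for 'the sample originates from the suspect'. Prior odds H:¬H = 0.12/0.88 = 0.13636. For the 'match' outcome, the likelihood ratio is 0.766/0.263 = 2.9125.
Posterior odds = 0.13636 × 2.9125 = 0.39717, so P(H|E) = 0.39717/(1+0.39717) = 0.2843. Then P(¬H|E) = 1 − 0.2843 = 0.7157.

P(¬H | E) ≈ 0.7157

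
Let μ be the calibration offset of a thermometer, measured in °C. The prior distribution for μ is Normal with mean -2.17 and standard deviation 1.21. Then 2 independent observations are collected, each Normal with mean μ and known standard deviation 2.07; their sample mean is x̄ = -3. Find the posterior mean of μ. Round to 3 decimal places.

With known σ, the Normal prior is conjugate. Weight on the data is w = (n/σ²)/(n/σ² + 1/τ₀²) = 0.466755/(0.466755+0.683013) = 0.40596.
Posterior mean = w·x̄ + (1−w)·μ₀ = 0.40596·-3 + 0.59404·-2.17 = -2.507.

Posterior mean ≈ -2.507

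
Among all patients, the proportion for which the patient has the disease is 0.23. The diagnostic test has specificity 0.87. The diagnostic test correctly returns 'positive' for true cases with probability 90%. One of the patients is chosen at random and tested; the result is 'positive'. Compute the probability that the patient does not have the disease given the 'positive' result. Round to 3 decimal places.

Let H be the event that the patient has the disease. P(H) = 0.23, so P(¬H) = 0.77. With E the 'positive' result, P(E|H) = 0.9 and P(E|¬H) = 0.13.
P(E) = 0.9·0.23 + 0.13·0.77 = 0.20700 + 0.10010 = 0.30710.
By Bayes' theorem, P(H|E) = 0.20700 / 0.30710 = 0.674. Hence P(¬H|E) = 1 − 0.674 = 0.326.

P(¬H | E) ≈ 0.326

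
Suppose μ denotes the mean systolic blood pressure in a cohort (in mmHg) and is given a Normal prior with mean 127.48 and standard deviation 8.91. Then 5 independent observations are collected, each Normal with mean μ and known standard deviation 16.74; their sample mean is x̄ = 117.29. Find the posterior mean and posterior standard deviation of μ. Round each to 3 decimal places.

Posterior mean ≈ 121.507; posterior SD ≈ 5.732

Prior precision 1/τ₀² = 1/8.91² = 0.0125963; data precision n/σ² = 5/16.74² = 0.0178426.
Posterior precision = 0.0125963 + 0.0178426 = 0.0304390, giving posterior SD = 1/√0.0304390 = 5.732.
Posterior mean = (0.0125963·127.48 + 0.0178426·117.29) / 0.0304390 = 121.507.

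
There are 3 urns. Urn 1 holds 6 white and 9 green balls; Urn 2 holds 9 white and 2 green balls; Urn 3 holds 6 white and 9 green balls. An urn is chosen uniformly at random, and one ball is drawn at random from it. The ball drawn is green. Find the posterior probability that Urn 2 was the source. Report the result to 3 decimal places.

P(green|Urn 1) = 0.6; P(green|Urn 2) = 0.1818; P(green|Urn 3) = 0.6.
Prior × likelihood for each source: 0.333333·0.6=0.2000, 0.333333·0.1818=0.06061, 0.333333·0.6=0.2000. Summing gives P(green) = 0.46061.
P(Urn 2 | green) = 0.06061 / 0.46061 = 0.132.

Posterior probability ≈ 0.132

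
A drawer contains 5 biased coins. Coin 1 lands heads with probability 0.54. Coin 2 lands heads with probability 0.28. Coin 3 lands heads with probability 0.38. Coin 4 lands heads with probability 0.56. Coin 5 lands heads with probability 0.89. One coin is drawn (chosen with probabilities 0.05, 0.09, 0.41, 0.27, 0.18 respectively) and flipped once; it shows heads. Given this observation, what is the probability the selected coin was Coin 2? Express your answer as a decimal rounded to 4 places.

Posterior probability ≈ 0.0485

P(heads|C1) = 0.54; P(heads|C2) = 0.28; P(heads|C3) = 0.38; P(heads|C4) = 0.56; P(heads|C5) = 0.89.
Prior × likelihood for each source: 0.05·0.54=0.02700, 0.09·0.28=0.02520, 0.41·0.38=0.1558, 0.27·0.56=0.1512, 0.18·0.89=0.1602. Summing gives P(heads) = 0.51940.
P(Coin 2 | heads) = 0.02520 / 0.51940 = 0.0485.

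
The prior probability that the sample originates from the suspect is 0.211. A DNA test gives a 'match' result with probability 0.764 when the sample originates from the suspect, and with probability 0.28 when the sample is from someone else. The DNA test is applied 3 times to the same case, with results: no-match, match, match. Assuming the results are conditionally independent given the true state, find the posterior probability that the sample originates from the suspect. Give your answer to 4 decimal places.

Posterior P(H) ≈ 0.3949

Let H be the event that the sample originates from the suspect; start with P(H) = 0.211. P('match'|H) = 0.764, P('match'|¬H) = 0.28.
Update on result 1 ('no-match'): P(H) ← 0.236·0.2110 / (0.236·0.2110 + 0.72·0.7890) = 0.049796/0.61788 = 0.0806.
Update on result 2 ('match'): P(H) ← 0.764·0.0806 / (0.764·0.0806 + 0.28·0.9194) = 0.061572/0.31901 = 0.1930.
Update on result 3 ('match'): P(H) ← 0.764·0.1930 / (0.764·0.1930 + 0.28·0.8070) = 0.14746/0.37342 = 0.3949.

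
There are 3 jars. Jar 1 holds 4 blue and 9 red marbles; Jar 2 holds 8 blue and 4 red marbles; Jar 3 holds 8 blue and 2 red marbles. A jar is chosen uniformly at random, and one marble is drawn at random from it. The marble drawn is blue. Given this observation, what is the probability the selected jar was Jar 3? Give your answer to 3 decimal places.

P(blue|Jar 1) = 0.3077; P(blue|Jar 2) = 0.6667; P(blue|Jar 3) = 0.8.
Prior × likelihood for each source: 0.333333·0.3077=0.1026, 0.333333·0.6667=0.2222, 0.333333·0.8=0.2667. Summing gives P(blue) = 0.59145.
P(Jar 3 | blue) = 0.2667 / 0.59145 = 0.451.

Posterior probability ≈ 0.451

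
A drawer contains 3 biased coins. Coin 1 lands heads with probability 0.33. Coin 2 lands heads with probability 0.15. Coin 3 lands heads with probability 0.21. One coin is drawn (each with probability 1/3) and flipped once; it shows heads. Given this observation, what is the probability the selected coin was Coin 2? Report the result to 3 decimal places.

Tabulate prior·likelihood by source: [1] prior 0.333333, lik 0.33, product 0.1100; [2] prior 0.333333, lik 0.15, product 0.05000; [3] prior 0.333333, lik 0.21, product 0.07000.
Normalizing constant = 0.23000; the posterior for Coin 2 is its product over the sum, 0.05000/0.23000 = 0.217.

Posterior probability ≈ 0.217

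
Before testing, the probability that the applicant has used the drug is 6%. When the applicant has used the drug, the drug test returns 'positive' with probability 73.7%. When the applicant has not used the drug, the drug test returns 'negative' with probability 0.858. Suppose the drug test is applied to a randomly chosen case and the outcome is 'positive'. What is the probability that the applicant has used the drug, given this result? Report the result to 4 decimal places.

Let H be the event that the applicant has used the drug. P(H) = 0.06, so P(¬H) = 0.94. With E the 'positive' result, P(E|H) = 0.737 and P(E|¬H) = 0.142.
P(E) = 0.737·0.06 + 0.142·0.94 = 0.044220 + 0.13348 = 0.17770.
By Bayes' theorem, P(H|E) = 0.044220 / 0.17770 = 0.2488.

P(H | E) ≈ 0.2488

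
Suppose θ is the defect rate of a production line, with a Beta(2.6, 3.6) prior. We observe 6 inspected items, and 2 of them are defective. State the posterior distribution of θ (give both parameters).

Posterior: Beta(4.6, 7.6)

Observing 2 successes and 4 failures updates Beta(2.6, 3.6) by adding the success and failure counts to the two shape parameters: α = 2.6+2 = 4.6, β = 3.6+4 = 7.6.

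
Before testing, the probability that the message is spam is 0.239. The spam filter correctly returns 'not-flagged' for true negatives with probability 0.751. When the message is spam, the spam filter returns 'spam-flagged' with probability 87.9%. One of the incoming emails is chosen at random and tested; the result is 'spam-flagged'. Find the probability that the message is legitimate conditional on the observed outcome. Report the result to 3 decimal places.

P(¬H | E) ≈ 0.474

Write H for 'the message is spam'. Prior odds H:¬H = 0.239/0.761 = 0.31406. For the 'spam-flagged' outcome, the likelihood ratio is 0.879/0.249 = 3.5301.
Posterior odds = 0.31406 × 3.5301 = 1.1087, so P(H|E) = 1.1087/(1+1.1087) = 0.526. Then P(¬H|E) = 1 − 0.526 = 0.474.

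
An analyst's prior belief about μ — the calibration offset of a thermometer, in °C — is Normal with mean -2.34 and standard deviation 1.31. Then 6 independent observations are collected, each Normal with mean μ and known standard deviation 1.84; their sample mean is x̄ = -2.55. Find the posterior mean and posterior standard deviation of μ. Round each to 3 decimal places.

With known σ, the Normal prior is conjugate. Weight on the data is w = (n/σ²)/(n/σ² + 1/τ₀²) = 1.77221/(1.77221+0.582717) = 0.75255.
Posterior mean = w·x̄ + (1−w)·μ₀ = 0.75255·-2.55 + 0.24745·-2.34 = -2.498. Posterior variance = 1/(1.77221+0.582717) = 0.424641, so SD = 0.652.

Posterior mean ≈ -2.498; posterior SD ≈ 0.652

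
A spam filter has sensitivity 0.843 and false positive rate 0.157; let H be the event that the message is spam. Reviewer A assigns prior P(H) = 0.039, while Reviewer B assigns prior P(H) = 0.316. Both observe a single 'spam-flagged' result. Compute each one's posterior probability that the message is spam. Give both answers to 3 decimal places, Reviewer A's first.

The likelihood ratio for a 'spam-flagged' result is 0.843/0.157 = 5.3694.
Reviewer A: prior odds 0.039/0.961 = 0.040583; posterior odds 0.21791; posterior probability 0.179.
Reviewer B: prior odds 0.316/0.684 = 0.46199; posterior odds 2.4806; posterior probability 0.713.

Reviewer A: 0.179; Reviewer B: 0.713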